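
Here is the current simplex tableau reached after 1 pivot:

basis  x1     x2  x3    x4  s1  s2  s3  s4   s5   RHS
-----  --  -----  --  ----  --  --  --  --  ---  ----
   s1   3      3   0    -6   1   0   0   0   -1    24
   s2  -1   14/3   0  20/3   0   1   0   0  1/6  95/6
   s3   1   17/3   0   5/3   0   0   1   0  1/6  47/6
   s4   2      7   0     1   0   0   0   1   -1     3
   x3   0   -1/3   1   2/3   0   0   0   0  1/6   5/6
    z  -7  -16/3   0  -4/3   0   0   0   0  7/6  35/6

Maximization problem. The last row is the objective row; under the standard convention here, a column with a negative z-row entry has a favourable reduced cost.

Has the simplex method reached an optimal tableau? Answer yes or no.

Column x1 has objective-row coefficient -7, which is negative; an improving pivot exists, so not yet optimal.

no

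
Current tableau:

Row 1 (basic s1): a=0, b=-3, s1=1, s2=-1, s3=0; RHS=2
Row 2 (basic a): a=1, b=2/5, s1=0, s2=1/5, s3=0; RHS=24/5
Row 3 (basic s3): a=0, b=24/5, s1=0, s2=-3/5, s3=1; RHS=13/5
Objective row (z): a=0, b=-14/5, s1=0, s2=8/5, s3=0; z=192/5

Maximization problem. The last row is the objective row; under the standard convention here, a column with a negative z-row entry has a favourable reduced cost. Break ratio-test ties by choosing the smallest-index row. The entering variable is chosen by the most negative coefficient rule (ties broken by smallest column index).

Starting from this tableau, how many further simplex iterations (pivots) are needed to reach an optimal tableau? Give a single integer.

1

pivot: b in, s3 out → z = 479/12
No improving column remains; optimal.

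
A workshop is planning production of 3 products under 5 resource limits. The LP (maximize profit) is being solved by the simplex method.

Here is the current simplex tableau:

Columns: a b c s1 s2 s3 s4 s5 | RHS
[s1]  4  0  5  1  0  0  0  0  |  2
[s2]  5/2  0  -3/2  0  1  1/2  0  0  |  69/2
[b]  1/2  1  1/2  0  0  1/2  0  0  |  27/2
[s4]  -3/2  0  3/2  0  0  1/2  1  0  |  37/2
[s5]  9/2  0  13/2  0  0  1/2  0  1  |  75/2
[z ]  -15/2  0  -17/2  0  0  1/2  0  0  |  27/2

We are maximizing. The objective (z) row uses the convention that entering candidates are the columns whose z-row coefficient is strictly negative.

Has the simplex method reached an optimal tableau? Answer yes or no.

Column a has objective-row coefficient -15/2, which is negative; an improving pivot exists, so not yet optimal.

no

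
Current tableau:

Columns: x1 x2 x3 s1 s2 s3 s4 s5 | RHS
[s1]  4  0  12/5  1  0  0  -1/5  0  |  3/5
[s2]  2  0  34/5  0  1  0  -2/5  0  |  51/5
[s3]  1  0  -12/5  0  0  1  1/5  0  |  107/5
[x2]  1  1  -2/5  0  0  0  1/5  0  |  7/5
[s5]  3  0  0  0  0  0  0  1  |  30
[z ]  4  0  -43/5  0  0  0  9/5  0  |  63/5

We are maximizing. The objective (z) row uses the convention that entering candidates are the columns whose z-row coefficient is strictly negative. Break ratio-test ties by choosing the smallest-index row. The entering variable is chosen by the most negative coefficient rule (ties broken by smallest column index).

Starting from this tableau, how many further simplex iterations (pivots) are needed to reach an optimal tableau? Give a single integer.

1

pivot: x3 in, s1 out → z = 59/4
No improving column remains; optimal.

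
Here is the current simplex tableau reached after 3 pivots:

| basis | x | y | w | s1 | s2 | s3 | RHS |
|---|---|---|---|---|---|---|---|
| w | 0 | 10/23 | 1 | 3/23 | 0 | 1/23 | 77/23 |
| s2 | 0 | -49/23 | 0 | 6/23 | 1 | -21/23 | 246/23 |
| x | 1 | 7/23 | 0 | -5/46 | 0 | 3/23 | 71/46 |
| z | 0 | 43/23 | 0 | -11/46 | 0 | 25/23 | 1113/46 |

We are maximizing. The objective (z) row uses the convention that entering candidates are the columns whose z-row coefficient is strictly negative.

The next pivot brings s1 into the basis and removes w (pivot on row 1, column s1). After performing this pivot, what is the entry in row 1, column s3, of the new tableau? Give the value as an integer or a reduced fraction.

1/3

Pivot element is row 1, column s1: 3/23.
Normalize row 1: new (row 1, s3) = (1/23)/(3/23) = 1/3.
Row 1 is the pivot row, so the entry is 1/3.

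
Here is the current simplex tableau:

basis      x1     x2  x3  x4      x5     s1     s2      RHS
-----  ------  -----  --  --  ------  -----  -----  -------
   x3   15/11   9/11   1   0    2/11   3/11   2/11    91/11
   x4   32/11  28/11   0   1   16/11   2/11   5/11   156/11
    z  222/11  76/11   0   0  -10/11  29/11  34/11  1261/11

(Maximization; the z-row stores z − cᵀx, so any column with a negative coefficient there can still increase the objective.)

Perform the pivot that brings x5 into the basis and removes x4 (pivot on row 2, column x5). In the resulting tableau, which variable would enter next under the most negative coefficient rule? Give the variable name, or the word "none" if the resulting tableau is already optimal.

none

Pivot element 16/11. New z-row = old z-row − (-10/11)·(row 2/(16/11)).
Updated z-row coefficients: x1: 22, x2: 17/2, x3: 0, x4: 5/8, x5: 0, s1: 11/4, s2: 27/8.
No coefficient is strictly negative; the tableau after this pivot is optimal.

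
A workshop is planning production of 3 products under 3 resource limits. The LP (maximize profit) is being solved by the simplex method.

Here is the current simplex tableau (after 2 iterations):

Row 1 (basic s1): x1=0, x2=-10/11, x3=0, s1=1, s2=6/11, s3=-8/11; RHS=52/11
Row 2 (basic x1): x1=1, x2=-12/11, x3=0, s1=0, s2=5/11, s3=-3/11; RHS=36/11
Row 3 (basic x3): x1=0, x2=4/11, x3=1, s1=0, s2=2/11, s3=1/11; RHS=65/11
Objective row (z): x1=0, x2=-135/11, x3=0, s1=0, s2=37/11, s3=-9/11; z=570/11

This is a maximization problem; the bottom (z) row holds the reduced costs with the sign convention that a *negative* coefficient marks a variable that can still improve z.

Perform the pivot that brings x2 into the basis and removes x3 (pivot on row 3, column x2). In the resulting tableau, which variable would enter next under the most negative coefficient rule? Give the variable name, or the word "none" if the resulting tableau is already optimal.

none

Pivot element 4/11. New z-row = old z-row − (-135/11)·(row 3/(4/11)).
Updated z-row coefficients: x1: 0, x2: 0, x3: 135/4, s1: 0, s2: 19/2, s3: 9/4.
No coefficient is strictly negative; the tableau after this pivot is optimal.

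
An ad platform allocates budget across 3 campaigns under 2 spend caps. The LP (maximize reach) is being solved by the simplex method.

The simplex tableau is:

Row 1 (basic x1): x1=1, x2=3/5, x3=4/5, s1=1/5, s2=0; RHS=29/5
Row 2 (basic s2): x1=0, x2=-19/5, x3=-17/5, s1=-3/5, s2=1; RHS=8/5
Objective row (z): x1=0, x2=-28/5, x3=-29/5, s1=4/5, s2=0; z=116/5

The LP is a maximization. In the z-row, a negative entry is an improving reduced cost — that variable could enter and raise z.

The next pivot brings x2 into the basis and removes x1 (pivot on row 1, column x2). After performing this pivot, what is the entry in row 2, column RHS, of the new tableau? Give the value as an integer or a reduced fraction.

115/3

Pivot element is row 1, column x2: 3/5.
Normalize row 1: new (row 1, RHS) = (29/5)/(3/5) = 29/3.
row 2 ← row 2 − (-19/5)·(new row 1): 8/5 − (-19/5)·(29/3) = 115/3.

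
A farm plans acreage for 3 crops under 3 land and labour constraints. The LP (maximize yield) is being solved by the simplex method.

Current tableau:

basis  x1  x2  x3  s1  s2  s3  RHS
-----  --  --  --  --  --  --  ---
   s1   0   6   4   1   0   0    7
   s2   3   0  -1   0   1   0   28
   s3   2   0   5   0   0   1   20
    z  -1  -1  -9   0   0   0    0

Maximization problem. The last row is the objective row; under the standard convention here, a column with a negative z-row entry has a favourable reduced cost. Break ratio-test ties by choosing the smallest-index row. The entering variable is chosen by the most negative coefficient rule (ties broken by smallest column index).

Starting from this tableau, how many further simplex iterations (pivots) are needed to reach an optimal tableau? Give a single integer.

2

pivot: x3 in, s1 out → z = 63/4
pivot: x1 in, s3 out → z = 171/8
No improving column remains; optimal.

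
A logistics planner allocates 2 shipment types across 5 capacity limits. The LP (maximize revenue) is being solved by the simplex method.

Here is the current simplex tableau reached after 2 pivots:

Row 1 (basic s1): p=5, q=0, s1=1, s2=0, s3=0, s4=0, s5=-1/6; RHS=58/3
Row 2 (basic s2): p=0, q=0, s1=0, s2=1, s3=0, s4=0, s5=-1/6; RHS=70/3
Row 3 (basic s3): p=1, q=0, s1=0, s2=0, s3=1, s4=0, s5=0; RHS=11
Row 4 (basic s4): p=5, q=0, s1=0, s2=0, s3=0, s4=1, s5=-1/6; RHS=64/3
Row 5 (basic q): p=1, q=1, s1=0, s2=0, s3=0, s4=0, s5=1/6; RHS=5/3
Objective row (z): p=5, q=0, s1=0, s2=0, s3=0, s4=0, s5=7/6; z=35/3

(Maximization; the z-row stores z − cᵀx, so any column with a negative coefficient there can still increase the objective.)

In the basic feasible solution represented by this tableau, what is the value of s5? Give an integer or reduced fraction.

0

s5 is nonbasic (not in the basis column), so its value in the current BFS is 0.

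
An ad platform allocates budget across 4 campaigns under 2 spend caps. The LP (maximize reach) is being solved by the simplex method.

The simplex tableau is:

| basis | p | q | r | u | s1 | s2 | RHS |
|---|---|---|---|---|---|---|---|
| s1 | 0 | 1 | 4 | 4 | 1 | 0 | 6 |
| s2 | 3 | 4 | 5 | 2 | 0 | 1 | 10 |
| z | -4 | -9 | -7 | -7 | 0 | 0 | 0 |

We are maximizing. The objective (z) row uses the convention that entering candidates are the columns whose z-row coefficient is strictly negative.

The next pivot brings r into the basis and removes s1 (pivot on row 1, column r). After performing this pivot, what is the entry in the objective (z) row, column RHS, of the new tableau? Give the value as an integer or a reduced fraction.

21/2

Pivot element is row 1, column r: 4.
Normalize row 1: new (row 1, RHS) = 6/4 = 3/2.
z-row ← z-row − (-7)·(new row 1): 0 − (-7)·(3/2) = 21/2.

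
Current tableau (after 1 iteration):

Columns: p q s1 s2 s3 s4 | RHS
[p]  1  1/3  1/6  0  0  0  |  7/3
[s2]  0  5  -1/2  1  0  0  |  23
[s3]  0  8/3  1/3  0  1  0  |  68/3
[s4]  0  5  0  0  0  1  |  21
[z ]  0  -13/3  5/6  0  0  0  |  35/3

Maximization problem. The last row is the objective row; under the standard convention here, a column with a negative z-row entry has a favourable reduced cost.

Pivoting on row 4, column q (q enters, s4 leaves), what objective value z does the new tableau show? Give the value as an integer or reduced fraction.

448/15

Minimum ratio for q: 21/5 = 21/5.
z changes by −(z-row coeff of q)·ratio = −(-13/3)·(21/5) = 91/5.
New z = 35/3 + (91/5) = 448/15.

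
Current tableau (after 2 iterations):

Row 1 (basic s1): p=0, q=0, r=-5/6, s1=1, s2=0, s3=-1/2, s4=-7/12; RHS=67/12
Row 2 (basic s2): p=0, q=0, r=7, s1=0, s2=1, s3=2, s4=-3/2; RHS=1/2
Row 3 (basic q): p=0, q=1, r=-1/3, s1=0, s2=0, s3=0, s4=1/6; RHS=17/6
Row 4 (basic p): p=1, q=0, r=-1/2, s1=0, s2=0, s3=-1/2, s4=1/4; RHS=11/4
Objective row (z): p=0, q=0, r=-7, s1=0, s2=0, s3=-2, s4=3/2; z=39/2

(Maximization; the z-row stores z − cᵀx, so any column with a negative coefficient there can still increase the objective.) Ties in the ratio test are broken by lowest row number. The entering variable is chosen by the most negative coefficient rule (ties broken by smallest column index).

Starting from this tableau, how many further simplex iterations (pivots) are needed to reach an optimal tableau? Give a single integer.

1

pivot: r in, s2 out → z = 20
No improving column remains; optimal.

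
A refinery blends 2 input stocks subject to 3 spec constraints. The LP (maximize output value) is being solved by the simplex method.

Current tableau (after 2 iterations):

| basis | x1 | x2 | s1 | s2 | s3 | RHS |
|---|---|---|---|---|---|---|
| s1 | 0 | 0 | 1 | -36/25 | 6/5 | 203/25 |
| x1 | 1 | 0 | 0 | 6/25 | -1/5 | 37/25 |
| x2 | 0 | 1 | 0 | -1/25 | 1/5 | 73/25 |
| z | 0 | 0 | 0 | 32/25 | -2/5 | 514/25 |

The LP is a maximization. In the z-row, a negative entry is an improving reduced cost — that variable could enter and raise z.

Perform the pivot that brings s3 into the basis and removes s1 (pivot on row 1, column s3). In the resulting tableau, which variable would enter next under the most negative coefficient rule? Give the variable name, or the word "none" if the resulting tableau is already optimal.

none

Pivot element 6/5. New z-row = old z-row − (-2/5)·(row 1/(6/5)).
Updated z-row coefficients: x1: 0, x2: 0, s1: 1/3, s2: 4/5, s3: 0.
No coefficient is strictly negative; the tableau after this pivot is optimal.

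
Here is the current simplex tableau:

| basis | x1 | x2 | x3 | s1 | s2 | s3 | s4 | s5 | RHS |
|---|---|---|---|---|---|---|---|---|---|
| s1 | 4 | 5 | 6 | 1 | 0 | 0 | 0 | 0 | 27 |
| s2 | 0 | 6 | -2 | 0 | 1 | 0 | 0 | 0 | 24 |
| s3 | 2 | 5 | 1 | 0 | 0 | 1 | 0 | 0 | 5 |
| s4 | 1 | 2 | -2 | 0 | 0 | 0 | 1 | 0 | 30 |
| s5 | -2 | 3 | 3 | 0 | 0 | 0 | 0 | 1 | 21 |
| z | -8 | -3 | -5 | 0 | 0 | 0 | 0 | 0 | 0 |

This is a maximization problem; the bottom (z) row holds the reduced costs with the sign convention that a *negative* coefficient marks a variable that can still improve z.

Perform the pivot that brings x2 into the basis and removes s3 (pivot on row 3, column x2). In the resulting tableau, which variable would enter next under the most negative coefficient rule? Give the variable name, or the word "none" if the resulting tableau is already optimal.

x1

Pivot element 5. New z-row = old z-row − (-3)·(row 3/5).
Updated z-row coefficients: x1: -34/5, x2: 0, x3: -22/5, s1: 0, s2: 0, s3: 3/5, s4: 0, s5: 0.
The most negative is -34/5 in column x1, so x1 would enter next.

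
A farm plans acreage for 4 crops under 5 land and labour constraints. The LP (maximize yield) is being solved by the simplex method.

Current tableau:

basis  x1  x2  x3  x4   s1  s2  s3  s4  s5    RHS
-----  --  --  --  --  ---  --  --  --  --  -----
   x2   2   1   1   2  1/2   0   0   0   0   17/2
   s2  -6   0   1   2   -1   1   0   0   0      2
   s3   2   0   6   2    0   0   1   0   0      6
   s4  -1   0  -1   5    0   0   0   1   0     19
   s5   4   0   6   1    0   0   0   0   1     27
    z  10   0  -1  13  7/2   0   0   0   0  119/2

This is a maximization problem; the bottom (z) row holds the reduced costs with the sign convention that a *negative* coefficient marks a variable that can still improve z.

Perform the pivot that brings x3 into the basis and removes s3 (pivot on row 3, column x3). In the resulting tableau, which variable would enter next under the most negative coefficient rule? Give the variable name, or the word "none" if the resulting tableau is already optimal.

Pivot element 6. New z-row = old z-row − (-1)·(row 3/6).
Updated z-row coefficients: x1: 31/3, x2: 0, x3: 0, x4: 40/3, s1: 7/2, s2: 0, s3: 1/6, s4: 0, s5: 0.
No coefficient is strictly negative; the tableau after this pivot is optimal.

none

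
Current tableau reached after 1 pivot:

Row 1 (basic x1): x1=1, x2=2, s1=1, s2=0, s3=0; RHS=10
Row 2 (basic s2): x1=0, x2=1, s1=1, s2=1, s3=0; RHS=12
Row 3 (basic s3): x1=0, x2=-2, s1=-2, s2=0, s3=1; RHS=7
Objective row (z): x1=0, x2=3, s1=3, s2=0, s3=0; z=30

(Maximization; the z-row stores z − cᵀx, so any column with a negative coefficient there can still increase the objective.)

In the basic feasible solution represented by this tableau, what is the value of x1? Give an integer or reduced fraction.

10

x1 is basic (row 1); its value is the RHS of that row: 10.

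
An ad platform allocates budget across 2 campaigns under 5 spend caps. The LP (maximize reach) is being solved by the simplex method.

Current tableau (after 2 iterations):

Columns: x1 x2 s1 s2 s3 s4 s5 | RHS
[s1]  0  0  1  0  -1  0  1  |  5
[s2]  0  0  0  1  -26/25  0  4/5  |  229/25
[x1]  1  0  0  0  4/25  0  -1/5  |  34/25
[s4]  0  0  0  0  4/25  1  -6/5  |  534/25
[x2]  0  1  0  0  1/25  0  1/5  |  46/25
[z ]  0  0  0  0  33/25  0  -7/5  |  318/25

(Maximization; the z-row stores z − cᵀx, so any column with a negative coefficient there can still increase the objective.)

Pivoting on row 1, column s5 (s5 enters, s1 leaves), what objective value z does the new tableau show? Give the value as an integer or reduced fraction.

493/25

Minimum ratio for s5: 5/1 = 5.
z changes by −(z-row coeff of s5)·ratio = −(-7/5)·5 = 7.
New z = 318/25 + 7 = 493/25.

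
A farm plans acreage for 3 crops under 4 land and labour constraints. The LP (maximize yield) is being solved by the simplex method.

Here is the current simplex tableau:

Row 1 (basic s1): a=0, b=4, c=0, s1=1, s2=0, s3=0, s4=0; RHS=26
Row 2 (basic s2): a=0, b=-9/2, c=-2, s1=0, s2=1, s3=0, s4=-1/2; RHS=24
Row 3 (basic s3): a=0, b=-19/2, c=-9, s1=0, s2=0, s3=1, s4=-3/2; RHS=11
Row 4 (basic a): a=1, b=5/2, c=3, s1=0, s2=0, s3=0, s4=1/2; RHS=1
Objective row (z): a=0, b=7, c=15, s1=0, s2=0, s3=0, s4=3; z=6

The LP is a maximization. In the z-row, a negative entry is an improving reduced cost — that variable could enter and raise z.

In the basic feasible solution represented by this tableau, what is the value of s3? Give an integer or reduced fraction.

s3 is basic (row 3); its value is the RHS of that row: 11.

11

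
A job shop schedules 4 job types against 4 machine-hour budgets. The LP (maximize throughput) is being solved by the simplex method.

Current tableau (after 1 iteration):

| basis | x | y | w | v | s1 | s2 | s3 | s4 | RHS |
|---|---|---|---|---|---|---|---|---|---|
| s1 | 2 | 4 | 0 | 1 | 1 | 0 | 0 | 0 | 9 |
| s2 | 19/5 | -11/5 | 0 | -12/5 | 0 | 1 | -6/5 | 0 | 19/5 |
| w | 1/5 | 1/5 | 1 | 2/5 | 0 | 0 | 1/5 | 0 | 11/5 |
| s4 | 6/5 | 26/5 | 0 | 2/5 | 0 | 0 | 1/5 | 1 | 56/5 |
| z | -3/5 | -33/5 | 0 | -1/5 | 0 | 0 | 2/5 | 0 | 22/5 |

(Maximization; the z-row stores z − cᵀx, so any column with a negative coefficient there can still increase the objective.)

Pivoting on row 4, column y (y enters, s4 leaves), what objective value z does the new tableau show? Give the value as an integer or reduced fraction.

242/13

Minimum ratio for y: (56/5)/(26/5) = 28/13.
z changes by −(z-row coeff of y)·ratio = −(-33/5)·(28/13) = 924/65.
New z = 22/5 + (924/65) = 242/13.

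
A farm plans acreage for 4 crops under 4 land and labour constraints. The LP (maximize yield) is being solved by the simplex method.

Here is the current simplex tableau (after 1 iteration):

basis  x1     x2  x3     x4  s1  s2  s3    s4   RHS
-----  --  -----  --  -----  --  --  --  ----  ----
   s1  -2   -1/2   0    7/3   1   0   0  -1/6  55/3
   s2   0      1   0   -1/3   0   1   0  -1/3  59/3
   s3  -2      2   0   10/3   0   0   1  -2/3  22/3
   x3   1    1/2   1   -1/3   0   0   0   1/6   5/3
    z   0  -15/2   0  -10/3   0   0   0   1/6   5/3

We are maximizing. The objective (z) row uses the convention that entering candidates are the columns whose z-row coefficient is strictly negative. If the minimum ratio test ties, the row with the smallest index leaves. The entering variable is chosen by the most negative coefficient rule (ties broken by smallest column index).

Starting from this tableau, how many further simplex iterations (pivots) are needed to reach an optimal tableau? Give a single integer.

2

pivot: x2 in, x3 out → z = 80/3
pivot: x4 in, s3 out → z = 195/7
No improving column remains; optimal.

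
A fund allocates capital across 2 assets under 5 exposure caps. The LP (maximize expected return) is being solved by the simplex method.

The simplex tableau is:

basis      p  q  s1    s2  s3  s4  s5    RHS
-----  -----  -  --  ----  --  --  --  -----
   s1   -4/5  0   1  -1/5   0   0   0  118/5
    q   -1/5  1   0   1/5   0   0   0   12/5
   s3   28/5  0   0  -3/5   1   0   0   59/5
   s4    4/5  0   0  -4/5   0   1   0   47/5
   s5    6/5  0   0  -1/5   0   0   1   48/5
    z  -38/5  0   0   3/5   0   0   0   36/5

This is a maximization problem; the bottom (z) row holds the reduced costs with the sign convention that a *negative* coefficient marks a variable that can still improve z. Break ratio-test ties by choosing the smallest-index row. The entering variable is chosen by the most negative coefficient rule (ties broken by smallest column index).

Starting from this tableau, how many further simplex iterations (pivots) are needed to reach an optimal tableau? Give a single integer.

2

pivot: p in, s3 out → z = 325/14
pivot: s2 in, q out → z = 133/5
No improving column remains; optimal.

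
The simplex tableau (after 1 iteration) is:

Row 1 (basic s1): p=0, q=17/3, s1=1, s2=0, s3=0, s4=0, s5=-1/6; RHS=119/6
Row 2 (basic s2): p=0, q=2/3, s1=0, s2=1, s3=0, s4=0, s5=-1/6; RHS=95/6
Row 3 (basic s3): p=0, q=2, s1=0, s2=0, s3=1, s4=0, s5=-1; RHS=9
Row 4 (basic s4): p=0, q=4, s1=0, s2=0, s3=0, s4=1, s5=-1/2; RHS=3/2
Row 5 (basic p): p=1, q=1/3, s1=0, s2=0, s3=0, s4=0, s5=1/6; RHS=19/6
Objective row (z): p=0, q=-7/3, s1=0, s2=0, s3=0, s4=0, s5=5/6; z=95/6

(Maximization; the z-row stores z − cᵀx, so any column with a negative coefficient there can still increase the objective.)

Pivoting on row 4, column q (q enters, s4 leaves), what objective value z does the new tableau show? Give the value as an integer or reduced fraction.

Minimum ratio for q: (3/2)/4 = 3/8.
z changes by −(z-row coeff of q)·ratio = −(-7/3)·(3/8) = 7/8.
New z = 95/6 + (7/8) = 401/24.

401/24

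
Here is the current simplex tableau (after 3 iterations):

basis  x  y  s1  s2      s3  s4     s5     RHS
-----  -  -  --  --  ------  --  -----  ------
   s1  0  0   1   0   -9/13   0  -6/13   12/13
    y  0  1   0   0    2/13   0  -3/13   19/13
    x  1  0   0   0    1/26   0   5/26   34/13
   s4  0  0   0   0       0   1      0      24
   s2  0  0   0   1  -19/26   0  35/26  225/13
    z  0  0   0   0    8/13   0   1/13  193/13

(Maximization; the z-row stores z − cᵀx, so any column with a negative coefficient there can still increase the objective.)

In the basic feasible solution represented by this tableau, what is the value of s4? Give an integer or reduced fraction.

s4 is basic (row 4); its value is the RHS of that row: 24.

24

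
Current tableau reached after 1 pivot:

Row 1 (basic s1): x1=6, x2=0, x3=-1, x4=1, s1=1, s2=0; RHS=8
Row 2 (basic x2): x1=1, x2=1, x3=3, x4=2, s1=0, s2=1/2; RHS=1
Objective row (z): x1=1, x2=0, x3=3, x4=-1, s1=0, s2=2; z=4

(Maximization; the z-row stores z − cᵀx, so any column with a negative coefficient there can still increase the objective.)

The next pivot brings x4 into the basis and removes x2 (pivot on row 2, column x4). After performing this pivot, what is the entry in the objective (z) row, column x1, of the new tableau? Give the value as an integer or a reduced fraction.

3/2

Pivot element is row 2, column x4: 2.
Normalize row 2: new (row 2, x1) = 1/2 = 1/2.
z-row ← z-row − (-1)·(new row 2): 1 − (-1)·(1/2) = 3/2.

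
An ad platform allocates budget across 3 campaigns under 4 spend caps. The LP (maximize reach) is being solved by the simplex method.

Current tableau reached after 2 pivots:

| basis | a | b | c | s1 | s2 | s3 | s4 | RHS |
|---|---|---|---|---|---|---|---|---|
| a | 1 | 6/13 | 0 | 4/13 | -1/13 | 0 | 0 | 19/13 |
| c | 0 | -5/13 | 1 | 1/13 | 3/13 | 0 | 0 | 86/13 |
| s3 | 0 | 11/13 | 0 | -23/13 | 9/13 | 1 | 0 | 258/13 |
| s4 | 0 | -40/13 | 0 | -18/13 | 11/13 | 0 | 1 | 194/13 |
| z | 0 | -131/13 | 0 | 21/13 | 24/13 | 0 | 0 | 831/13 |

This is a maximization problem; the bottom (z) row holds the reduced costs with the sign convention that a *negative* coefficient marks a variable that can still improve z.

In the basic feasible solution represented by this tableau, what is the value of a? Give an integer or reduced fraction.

19/13

a is basic (row 1); its value is the RHS of that row: 19/13.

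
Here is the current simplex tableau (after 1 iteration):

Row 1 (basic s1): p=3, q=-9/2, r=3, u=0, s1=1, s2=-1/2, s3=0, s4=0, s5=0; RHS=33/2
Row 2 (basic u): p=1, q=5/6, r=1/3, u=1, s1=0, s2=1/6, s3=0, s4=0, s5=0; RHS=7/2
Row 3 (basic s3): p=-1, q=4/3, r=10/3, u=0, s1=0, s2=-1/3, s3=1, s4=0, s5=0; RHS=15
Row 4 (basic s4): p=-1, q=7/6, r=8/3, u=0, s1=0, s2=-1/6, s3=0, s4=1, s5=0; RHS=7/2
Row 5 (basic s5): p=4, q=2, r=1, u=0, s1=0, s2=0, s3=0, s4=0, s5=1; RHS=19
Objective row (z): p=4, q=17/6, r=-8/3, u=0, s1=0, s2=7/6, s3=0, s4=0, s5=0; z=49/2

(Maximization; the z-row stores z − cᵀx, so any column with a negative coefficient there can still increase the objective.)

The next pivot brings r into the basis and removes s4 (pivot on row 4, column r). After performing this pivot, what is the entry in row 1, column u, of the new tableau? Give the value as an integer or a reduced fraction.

0

Pivot element is row 4, column r: 8/3.
Normalize row 4: new (row 4, u) = 0/(8/3) = 0.
row 1 ← row 1 − 3·(new row 4): 0 − 3·0 = 0.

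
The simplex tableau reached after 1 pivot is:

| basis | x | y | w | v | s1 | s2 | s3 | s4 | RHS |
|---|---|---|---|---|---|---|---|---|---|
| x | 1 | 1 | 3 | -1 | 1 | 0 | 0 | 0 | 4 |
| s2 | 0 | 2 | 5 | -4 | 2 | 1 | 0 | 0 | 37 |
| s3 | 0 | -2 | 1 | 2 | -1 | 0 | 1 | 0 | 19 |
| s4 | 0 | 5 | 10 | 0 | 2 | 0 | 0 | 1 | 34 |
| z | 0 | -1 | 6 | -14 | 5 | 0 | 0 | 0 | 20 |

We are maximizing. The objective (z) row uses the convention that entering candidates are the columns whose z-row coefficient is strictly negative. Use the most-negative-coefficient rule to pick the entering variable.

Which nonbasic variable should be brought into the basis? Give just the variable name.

Objective-row coefficients: x: 0, y: -1, w: 6, v: -14, s1: 5, s2: 0, s3: 0, s4: 0.
The most negative is -14 in column v, so v enters.

v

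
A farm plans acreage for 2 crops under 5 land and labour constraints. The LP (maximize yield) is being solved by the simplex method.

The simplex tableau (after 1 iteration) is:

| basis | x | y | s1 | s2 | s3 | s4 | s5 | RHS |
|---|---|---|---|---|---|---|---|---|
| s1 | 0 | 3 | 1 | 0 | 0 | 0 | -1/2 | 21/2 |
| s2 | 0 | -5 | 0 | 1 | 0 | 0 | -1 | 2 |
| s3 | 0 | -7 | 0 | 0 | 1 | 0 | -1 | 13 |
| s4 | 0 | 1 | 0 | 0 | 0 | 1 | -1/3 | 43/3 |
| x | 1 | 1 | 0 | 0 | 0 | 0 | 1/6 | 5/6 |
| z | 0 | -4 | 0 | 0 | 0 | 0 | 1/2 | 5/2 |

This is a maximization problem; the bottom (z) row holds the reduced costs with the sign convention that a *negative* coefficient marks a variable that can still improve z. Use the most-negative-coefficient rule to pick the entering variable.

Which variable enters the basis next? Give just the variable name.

y

Objective-row coefficients: x: 0, y: -4, s1: 0, s2: 0, s3: 0, s4: 0, s5: 1/2.
The most negative is -4 in column y, so y enters.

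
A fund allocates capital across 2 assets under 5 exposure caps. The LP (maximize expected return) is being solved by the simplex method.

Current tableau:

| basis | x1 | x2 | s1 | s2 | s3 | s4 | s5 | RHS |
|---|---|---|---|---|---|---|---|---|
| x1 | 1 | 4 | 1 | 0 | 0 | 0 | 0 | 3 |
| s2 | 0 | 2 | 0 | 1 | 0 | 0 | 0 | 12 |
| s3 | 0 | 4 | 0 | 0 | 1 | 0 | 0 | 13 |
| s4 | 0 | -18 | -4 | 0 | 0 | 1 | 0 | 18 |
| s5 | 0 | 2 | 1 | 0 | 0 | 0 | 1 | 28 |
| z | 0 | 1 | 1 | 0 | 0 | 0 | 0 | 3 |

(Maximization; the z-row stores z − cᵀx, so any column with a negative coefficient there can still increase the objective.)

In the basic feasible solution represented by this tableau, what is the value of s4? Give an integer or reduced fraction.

18

s4 is basic (row 4); its value is the RHS of that row: 18.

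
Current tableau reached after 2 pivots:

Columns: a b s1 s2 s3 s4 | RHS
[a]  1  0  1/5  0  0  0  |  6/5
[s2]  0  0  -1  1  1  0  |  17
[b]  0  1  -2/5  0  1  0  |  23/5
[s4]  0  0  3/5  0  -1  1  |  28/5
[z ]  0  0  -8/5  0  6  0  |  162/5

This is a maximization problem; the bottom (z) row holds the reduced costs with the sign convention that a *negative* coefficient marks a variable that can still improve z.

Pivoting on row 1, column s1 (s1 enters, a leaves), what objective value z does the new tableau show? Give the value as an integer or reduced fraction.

42

Minimum ratio for s1: (6/5)/(1/5) = 6.
z changes by −(z-row coeff of s1)·ratio = −(-8/5)·6 = 48/5.
New z = 162/5 + (48/5) = 42.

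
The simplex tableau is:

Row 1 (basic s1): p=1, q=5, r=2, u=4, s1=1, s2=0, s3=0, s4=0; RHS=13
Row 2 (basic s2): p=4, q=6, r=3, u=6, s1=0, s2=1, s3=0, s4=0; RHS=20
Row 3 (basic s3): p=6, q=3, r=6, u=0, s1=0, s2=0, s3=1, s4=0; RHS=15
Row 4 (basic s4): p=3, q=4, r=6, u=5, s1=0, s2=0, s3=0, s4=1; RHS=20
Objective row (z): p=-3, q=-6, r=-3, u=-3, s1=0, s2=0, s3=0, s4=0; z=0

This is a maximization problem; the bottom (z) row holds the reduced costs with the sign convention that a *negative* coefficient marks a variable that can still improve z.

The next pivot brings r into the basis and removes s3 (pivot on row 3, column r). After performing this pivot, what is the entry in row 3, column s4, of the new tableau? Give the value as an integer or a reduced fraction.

Pivot element is row 3, column r: 6.
Normalize row 3: new (row 3, s4) = 0/6 = 0.
Row 3 is the pivot row, so the entry is 0.

0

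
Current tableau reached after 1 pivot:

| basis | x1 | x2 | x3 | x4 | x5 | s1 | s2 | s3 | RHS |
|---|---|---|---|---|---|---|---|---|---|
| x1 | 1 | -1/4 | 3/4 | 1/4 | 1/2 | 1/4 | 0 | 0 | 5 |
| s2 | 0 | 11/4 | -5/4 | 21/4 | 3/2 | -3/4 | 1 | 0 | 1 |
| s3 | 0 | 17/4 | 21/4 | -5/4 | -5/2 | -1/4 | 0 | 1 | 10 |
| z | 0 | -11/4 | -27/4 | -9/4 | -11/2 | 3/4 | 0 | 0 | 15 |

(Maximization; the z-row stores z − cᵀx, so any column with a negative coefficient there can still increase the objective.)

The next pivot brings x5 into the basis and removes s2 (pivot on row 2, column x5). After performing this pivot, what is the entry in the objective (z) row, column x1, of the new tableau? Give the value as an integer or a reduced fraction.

Pivot element is row 2, column x5: 3/2.
Normalize row 2: new (row 2, x1) = 0/(3/2) = 0.
z-row ← z-row − (-11/2)·(new row 2): 0 − (-11/2)·0 = 0.

0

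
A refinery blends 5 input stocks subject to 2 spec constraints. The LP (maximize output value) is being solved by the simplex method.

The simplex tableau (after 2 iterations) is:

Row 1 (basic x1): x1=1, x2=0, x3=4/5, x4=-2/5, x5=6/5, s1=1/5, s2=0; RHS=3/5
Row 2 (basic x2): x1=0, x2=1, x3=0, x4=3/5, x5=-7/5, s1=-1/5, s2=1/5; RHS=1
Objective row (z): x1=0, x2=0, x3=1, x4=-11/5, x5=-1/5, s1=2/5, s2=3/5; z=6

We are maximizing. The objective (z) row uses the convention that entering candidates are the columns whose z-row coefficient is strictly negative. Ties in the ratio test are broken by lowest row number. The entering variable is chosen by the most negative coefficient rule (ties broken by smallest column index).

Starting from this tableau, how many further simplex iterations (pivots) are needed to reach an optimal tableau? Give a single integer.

pivot: x4 in, x2 out → z = 29/3
pivot: x5 in, x1 out → z = 35
No improving column remains; optimal.

2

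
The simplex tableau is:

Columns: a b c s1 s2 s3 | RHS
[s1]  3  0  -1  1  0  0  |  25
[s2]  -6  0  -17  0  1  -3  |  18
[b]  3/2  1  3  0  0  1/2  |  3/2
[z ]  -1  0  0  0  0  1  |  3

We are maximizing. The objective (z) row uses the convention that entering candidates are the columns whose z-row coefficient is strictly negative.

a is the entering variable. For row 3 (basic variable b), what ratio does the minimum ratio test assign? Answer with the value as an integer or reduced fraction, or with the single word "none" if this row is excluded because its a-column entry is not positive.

Ratio = RHS / (a entry) = (3/2) / (3/2) = 1.

1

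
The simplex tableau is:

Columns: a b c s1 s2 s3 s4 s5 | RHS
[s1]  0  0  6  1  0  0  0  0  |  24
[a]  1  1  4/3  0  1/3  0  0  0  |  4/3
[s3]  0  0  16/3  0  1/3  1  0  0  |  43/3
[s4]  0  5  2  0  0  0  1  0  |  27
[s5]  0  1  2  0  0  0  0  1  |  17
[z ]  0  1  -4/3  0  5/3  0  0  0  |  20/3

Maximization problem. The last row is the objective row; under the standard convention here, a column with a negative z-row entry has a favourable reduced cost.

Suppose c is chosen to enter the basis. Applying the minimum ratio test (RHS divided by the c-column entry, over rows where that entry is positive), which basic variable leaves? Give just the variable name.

a

Ratios: row 1 (s1): 24/6 = 4; row 2 (a): (4/3)/(4/3) = 1; row 3 (s3): (43/3)/(16/3) = 43/16; row 4 (s4): 27/2 = 27/2; row 5 (s5): 17/2 = 17/2.
Minimum ratio 1 is in the a row, so a leaves.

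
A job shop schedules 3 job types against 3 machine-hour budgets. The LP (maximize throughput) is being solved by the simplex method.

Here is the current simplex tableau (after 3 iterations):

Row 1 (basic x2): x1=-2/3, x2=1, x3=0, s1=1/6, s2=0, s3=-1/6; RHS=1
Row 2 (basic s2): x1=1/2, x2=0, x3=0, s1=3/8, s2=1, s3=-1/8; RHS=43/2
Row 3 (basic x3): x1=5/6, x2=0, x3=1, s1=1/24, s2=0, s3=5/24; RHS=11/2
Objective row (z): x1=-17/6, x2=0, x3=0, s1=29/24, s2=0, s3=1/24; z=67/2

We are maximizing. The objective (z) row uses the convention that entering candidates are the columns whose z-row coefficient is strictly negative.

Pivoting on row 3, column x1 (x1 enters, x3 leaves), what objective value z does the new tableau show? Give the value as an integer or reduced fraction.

Minimum ratio for x1: (11/2)/(5/6) = 33/5.
z changes by −(z-row coeff of x1)·ratio = −(-17/6)·(33/5) = 187/10.
New z = 67/2 + (187/10) = 261/5.

261/5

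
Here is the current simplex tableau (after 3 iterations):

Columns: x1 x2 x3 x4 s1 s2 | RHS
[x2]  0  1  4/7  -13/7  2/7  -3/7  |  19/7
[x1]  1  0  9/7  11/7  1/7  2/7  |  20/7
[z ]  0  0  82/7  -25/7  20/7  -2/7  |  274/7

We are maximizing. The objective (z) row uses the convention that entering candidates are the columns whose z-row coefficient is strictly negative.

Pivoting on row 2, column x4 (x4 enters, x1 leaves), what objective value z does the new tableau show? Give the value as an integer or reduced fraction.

Minimum ratio for x4: (20/7)/(11/7) = 20/11.
z changes by −(z-row coeff of x4)·ratio = −(-25/7)·(20/11) = 500/77.
New z = 274/7 + (500/77) = 502/11.

502/11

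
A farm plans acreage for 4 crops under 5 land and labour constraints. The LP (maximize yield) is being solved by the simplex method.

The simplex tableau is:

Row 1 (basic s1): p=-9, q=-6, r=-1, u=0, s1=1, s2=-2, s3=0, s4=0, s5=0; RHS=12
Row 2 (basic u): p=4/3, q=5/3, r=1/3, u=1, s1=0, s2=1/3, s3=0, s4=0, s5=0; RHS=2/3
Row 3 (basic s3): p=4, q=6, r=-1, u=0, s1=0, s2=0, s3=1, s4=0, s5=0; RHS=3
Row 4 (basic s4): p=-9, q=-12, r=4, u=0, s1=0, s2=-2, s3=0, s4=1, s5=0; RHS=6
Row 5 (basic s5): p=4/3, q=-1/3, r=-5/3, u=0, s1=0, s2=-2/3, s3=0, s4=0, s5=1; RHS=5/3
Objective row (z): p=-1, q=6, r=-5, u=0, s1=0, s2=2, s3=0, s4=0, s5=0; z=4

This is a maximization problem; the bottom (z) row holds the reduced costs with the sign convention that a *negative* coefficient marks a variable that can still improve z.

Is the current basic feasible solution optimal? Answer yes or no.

Column p has objective-row coefficient -1, which is negative; an improving pivot exists, so not yet optimal.

no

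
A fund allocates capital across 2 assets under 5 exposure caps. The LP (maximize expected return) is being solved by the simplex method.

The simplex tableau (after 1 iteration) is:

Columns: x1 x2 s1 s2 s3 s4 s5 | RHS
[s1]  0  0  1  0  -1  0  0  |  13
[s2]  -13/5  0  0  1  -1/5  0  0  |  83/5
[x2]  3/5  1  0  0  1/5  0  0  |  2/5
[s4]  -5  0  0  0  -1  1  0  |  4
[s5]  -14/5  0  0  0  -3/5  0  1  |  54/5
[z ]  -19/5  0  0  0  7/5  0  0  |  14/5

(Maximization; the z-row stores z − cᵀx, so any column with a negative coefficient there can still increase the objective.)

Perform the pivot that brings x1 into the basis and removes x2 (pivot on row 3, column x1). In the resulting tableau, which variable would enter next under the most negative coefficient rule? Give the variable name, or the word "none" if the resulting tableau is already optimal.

Pivot element 3/5. New z-row = old z-row − (-19/5)·(row 3/(3/5)).
Updated z-row coefficients: x1: 0, x2: 19/3, s1: 0, s2: 0, s3: 8/3, s4: 0, s5: 0.
No coefficient is strictly negative; the tableau after this pivot is optimal.

none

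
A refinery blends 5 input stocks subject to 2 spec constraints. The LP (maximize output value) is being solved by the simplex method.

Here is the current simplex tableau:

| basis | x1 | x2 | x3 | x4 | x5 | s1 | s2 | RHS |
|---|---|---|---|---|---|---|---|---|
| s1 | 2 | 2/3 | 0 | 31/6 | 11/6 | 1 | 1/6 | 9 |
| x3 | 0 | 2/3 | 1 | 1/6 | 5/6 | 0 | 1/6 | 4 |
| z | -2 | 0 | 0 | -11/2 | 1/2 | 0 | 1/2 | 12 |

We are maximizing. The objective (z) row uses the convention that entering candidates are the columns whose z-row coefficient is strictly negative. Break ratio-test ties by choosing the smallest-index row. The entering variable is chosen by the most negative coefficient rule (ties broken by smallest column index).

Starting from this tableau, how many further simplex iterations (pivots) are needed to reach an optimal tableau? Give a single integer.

1

pivot: x4 in, s1 out → z = 669/31
No improving column remains; optimal.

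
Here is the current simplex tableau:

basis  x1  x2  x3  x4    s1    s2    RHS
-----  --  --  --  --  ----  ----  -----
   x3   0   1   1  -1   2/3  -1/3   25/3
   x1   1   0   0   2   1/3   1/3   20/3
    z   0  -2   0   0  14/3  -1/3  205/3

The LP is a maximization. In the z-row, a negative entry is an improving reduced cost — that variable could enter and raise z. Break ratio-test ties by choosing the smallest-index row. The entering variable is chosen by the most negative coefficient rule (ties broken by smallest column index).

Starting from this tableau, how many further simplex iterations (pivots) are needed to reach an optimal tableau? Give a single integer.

3

pivot: x2 in, x3 out → z = 85
pivot: x4 in, x1 out → z = 275/3
pivot: s2 in, x4 out → z = 105
No improving column remains; optimal.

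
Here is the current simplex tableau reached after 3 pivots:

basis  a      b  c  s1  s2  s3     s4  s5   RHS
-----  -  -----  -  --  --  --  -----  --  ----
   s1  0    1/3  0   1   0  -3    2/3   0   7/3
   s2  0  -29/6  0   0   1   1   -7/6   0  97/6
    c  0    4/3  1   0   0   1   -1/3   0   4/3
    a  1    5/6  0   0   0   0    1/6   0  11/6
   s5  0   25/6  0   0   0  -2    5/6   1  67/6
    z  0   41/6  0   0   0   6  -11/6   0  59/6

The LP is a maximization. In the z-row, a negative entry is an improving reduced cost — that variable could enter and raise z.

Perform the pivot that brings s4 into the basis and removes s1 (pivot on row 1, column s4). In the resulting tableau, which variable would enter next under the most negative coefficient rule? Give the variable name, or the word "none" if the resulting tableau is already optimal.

Pivot element 2/3. New z-row = old z-row − (-11/6)·(row 1/(2/3)).
Updated z-row coefficients: a: 0, b: 31/4, c: 0, s1: 11/4, s2: 0, s3: -9/4, s4: 0, s5: 0.
The most negative is -9/4 in column s3, so s3 would enter next.

s3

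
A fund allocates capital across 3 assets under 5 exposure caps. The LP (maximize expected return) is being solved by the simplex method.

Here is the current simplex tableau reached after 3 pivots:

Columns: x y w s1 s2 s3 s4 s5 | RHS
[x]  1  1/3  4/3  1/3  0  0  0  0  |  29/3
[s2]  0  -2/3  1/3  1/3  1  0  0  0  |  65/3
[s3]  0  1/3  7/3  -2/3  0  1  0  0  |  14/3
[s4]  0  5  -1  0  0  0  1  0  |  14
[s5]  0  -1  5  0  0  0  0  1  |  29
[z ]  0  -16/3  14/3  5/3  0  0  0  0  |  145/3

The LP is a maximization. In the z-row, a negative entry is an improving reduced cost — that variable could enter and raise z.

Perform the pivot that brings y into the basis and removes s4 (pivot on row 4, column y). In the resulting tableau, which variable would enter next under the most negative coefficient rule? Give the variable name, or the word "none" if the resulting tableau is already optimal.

Pivot element 5. New z-row = old z-row − (-16/3)·(row 4/5).
Updated z-row coefficients: x: 0, y: 0, w: 18/5, s1: 5/3, s2: 0, s3: 0, s4: 16/15, s5: 0.
No coefficient is strictly negative; the tableau after this pivot is optimal.

none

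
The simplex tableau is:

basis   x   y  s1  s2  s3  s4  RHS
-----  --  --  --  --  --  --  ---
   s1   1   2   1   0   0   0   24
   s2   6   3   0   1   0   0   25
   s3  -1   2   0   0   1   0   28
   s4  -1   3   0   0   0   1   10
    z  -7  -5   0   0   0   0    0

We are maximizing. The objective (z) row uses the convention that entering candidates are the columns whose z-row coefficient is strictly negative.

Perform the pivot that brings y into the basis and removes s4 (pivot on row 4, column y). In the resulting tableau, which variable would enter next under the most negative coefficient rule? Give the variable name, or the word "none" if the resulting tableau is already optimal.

Pivot element 3. New z-row = old z-row − (-5)·(row 4/3).
Updated z-row coefficients: x: -26/3, y: 0, s1: 0, s2: 0, s3: 0, s4: 5/3.
The most negative is -26/3 in column x, so x would enter next.

x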